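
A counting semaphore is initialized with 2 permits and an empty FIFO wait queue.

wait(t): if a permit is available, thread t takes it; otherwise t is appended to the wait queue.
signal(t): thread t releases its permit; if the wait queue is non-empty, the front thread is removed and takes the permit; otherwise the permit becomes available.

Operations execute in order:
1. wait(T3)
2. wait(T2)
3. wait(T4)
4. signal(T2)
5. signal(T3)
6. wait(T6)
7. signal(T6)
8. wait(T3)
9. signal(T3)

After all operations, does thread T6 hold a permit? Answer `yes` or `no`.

Answer: no

Derivation:
Step 1: wait(T3) -> count=1 queue=[] holders={T3}
Step 2: wait(T2) -> count=0 queue=[] holders={T2,T3}
Step 3: wait(T4) -> count=0 queue=[T4] holders={T2,T3}
Step 4: signal(T2) -> count=0 queue=[] holders={T3,T4}
Step 5: signal(T3) -> count=1 queue=[] holders={T4}
Step 6: wait(T6) -> count=0 queue=[] holders={T4,T6}
Step 7: signal(T6) -> count=1 queue=[] holders={T4}
Step 8: wait(T3) -> count=0 queue=[] holders={T3,T4}
Step 9: signal(T3) -> count=1 queue=[] holders={T4}
Final holders: {T4} -> T6 not in holders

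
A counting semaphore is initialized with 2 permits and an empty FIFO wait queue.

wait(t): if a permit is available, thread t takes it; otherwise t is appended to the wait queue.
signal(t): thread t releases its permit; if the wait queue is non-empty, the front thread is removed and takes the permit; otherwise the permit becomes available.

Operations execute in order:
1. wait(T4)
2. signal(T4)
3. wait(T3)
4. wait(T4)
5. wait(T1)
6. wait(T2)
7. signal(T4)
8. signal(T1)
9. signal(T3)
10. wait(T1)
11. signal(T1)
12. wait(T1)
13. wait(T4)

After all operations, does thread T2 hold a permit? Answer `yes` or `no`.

Answer: yes

Derivation:
Step 1: wait(T4) -> count=1 queue=[] holders={T4}
Step 2: signal(T4) -> count=2 queue=[] holders={none}
Step 3: wait(T3) -> count=1 queue=[] holders={T3}
Step 4: wait(T4) -> count=0 queue=[] holders={T3,T4}
Step 5: wait(T1) -> count=0 queue=[T1] holders={T3,T4}
Step 6: wait(T2) -> count=0 queue=[T1,T2] holders={T3,T4}
Step 7: signal(T4) -> count=0 queue=[T2] holders={T1,T3}
Step 8: signal(T1) -> count=0 queue=[] holders={T2,T3}
Step 9: signal(T3) -> count=1 queue=[] holders={T2}
Step 10: wait(T1) -> count=0 queue=[] holders={T1,T2}
Step 11: signal(T1) -> count=1 queue=[] holders={T2}
Step 12: wait(T1) -> count=0 queue=[] holders={T1,T2}
Step 13: wait(T4) -> count=0 queue=[T4] holders={T1,T2}
Final holders: {T1,T2} -> T2 in holders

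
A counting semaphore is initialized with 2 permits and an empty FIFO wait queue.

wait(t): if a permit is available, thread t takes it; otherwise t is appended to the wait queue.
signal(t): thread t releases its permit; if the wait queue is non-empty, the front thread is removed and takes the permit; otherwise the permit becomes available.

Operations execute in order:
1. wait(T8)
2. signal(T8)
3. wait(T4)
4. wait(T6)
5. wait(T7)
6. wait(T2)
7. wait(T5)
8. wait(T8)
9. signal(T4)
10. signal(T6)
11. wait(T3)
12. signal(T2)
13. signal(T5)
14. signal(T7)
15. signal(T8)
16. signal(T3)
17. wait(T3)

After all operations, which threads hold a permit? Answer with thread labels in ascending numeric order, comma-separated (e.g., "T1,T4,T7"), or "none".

Step 1: wait(T8) -> count=1 queue=[] holders={T8}
Step 2: signal(T8) -> count=2 queue=[] holders={none}
Step 3: wait(T4) -> count=1 queue=[] holders={T4}
Step 4: wait(T6) -> count=0 queue=[] holders={T4,T6}
Step 5: wait(T7) -> count=0 queue=[T7] holders={T4,T6}
Step 6: wait(T2) -> count=0 queue=[T7,T2] holders={T4,T6}
Step 7: wait(T5) -> count=0 queue=[T7,T2,T5] holders={T4,T6}
Step 8: wait(T8) -> count=0 queue=[T7,T2,T5,T8] holders={T4,T6}
Step 9: signal(T4) -> count=0 queue=[T2,T5,T8] holders={T6,T7}
Step 10: signal(T6) -> count=0 queue=[T5,T8] holders={T2,T7}
Step 11: wait(T3) -> count=0 queue=[T5,T8,T3] holders={T2,T7}
Step 12: signal(T2) -> count=0 queue=[T8,T3] holders={T5,T7}
Step 13: signal(T5) -> count=0 queue=[T3] holders={T7,T8}
Step 14: signal(T7) -> count=0 queue=[] holders={T3,T8}
Step 15: signal(T8) -> count=1 queue=[] holders={T3}
Step 16: signal(T3) -> count=2 queue=[] holders={none}
Step 17: wait(T3) -> count=1 queue=[] holders={T3}
Final holders: T3

Answer: T3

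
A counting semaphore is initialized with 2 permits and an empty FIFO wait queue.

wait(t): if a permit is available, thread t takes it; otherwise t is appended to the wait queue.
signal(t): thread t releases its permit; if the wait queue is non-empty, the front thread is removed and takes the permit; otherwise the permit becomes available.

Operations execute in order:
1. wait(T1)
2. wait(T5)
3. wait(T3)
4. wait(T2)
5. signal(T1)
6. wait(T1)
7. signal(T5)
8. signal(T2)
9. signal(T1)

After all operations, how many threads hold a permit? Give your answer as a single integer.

Answer: 1

Derivation:
Step 1: wait(T1) -> count=1 queue=[] holders={T1}
Step 2: wait(T5) -> count=0 queue=[] holders={T1,T5}
Step 3: wait(T3) -> count=0 queue=[T3] holders={T1,T5}
Step 4: wait(T2) -> count=0 queue=[T3,T2] holders={T1,T5}
Step 5: signal(T1) -> count=0 queue=[T2] holders={T3,T5}
Step 6: wait(T1) -> count=0 queue=[T2,T1] holders={T3,T5}
Step 7: signal(T5) -> count=0 queue=[T1] holders={T2,T3}
Step 8: signal(T2) -> count=0 queue=[] holders={T1,T3}
Step 9: signal(T1) -> count=1 queue=[] holders={T3}
Final holders: {T3} -> 1 thread(s)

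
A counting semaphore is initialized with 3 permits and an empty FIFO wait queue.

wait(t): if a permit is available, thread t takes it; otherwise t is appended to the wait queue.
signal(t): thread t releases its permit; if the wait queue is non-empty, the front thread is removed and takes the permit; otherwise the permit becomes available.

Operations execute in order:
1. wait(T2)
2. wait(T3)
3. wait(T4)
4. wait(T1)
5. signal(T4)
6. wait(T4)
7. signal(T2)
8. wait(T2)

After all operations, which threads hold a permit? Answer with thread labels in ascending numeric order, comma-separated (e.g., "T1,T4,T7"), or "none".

Step 1: wait(T2) -> count=2 queue=[] holders={T2}
Step 2: wait(T3) -> count=1 queue=[] holders={T2,T3}
Step 3: wait(T4) -> count=0 queue=[] holders={T2,T3,T4}
Step 4: wait(T1) -> count=0 queue=[T1] holders={T2,T3,T4}
Step 5: signal(T4) -> count=0 queue=[] holders={T1,T2,T3}
Step 6: wait(T4) -> count=0 queue=[T4] holders={T1,T2,T3}
Step 7: signal(T2) -> count=0 queue=[] holders={T1,T3,T4}
Step 8: wait(T2) -> count=0 queue=[T2] holders={T1,T3,T4}
Final holders: T1,T3,T4

Answer: T1,T3,T4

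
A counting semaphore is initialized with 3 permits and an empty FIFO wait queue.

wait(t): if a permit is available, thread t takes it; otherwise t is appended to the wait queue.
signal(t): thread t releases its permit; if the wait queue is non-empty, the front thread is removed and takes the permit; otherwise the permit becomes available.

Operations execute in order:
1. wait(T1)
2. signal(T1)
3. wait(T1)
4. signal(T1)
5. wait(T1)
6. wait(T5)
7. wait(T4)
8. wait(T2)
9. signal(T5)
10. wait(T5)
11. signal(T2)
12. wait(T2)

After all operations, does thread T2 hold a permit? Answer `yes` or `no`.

Answer: no

Derivation:
Step 1: wait(T1) -> count=2 queue=[] holders={T1}
Step 2: signal(T1) -> count=3 queue=[] holders={none}
Step 3: wait(T1) -> count=2 queue=[] holders={T1}
Step 4: signal(T1) -> count=3 queue=[] holders={none}
Step 5: wait(T1) -> count=2 queue=[] holders={T1}
Step 6: wait(T5) -> count=1 queue=[] holders={T1,T5}
Step 7: wait(T4) -> count=0 queue=[] holders={T1,T4,T5}
Step 8: wait(T2) -> count=0 queue=[T2] holders={T1,T4,T5}
Step 9: signal(T5) -> count=0 queue=[] holders={T1,T2,T4}
Step 10: wait(T5) -> count=0 queue=[T5] holders={T1,T2,T4}
Step 11: signal(T2) -> count=0 queue=[] holders={T1,T4,T5}
Step 12: wait(T2) -> count=0 queue=[T2] holders={T1,T4,T5}
Final holders: {T1,T4,T5} -> T2 not in holders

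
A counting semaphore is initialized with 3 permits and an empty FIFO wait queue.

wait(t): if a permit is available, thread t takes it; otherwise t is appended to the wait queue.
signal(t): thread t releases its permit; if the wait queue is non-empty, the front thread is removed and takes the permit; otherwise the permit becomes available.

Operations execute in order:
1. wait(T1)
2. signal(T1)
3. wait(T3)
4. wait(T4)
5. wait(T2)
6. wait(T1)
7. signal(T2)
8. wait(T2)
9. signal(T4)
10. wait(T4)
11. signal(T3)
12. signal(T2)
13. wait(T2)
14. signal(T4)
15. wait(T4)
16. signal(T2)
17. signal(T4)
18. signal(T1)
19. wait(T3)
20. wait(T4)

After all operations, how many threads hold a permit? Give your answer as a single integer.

Answer: 2

Derivation:
Step 1: wait(T1) -> count=2 queue=[] holders={T1}
Step 2: signal(T1) -> count=3 queue=[] holders={none}
Step 3: wait(T3) -> count=2 queue=[] holders={T3}
Step 4: wait(T4) -> count=1 queue=[] holders={T3,T4}
Step 5: wait(T2) -> count=0 queue=[] holders={T2,T3,T4}
Step 6: wait(T1) -> count=0 queue=[T1] holders={T2,T3,T4}
Step 7: signal(T2) -> count=0 queue=[] holders={T1,T3,T4}
Step 8: wait(T2) -> count=0 queue=[T2] holders={T1,T3,T4}
Step 9: signal(T4) -> count=0 queue=[] holders={T1,T2,T3}
Step 10: wait(T4) -> count=0 queue=[T4] holders={T1,T2,T3}
Step 11: signal(T3) -> count=0 queue=[] holders={T1,T2,T4}
Step 12: signal(T2) -> count=1 queue=[] holders={T1,T4}
Step 13: wait(T2) -> count=0 queue=[] holders={T1,T2,T4}
Step 14: signal(T4) -> count=1 queue=[] holders={T1,T2}
Step 15: wait(T4) -> count=0 queue=[] holders={T1,T2,T4}
Step 16: signal(T2) -> count=1 queue=[] holders={T1,T4}
Step 17: signal(T4) -> count=2 queue=[] holders={T1}
Step 18: signal(T1) -> count=3 queue=[] holders={none}
Step 19: wait(T3) -> count=2 queue=[] holders={T3}
Step 20: wait(T4) -> count=1 queue=[] holders={T3,T4}
Final holders: {T3,T4} -> 2 thread(s)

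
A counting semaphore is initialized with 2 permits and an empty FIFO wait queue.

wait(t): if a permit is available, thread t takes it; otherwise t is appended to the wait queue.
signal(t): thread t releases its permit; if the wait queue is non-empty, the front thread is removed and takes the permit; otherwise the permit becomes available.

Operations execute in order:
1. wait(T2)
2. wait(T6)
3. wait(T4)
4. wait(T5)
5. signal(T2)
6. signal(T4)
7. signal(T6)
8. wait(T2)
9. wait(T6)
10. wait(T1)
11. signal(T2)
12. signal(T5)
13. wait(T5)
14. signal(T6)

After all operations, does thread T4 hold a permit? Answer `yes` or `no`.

Step 1: wait(T2) -> count=1 queue=[] holders={T2}
Step 2: wait(T6) -> count=0 queue=[] holders={T2,T6}
Step 3: wait(T4) -> count=0 queue=[T4] holders={T2,T6}
Step 4: wait(T5) -> count=0 queue=[T4,T5] holders={T2,T6}
Step 5: signal(T2) -> count=0 queue=[T5] holders={T4,T6}
Step 6: signal(T4) -> count=0 queue=[] holders={T5,T6}
Step 7: signal(T6) -> count=1 queue=[] holders={T5}
Step 8: wait(T2) -> count=0 queue=[] holders={T2,T5}
Step 9: wait(T6) -> count=0 queue=[T6] holders={T2,T5}
Step 10: wait(T1) -> count=0 queue=[T6,T1] holders={T2,T5}
Step 11: signal(T2) -> count=0 queue=[T1] holders={T5,T6}
Step 12: signal(T5) -> count=0 queue=[] holders={T1,T6}
Step 13: wait(T5) -> count=0 queue=[T5] holders={T1,T6}
Step 14: signal(T6) -> count=0 queue=[] holders={T1,T5}
Final holders: {T1,T5} -> T4 not in holders

Answer: no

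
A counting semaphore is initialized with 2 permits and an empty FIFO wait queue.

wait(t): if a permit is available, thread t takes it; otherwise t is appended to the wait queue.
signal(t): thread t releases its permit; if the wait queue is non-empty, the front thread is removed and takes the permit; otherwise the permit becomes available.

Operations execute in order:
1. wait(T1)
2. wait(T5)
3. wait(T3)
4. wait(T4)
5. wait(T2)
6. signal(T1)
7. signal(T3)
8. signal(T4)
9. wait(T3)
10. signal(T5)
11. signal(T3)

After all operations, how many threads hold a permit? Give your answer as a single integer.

Answer: 1

Derivation:
Step 1: wait(T1) -> count=1 queue=[] holders={T1}
Step 2: wait(T5) -> count=0 queue=[] holders={T1,T5}
Step 3: wait(T3) -> count=0 queue=[T3] holders={T1,T5}
Step 4: wait(T4) -> count=0 queue=[T3,T4] holders={T1,T5}
Step 5: wait(T2) -> count=0 queue=[T3,T4,T2] holders={T1,T5}
Step 6: signal(T1) -> count=0 queue=[T4,T2] holders={T3,T5}
Step 7: signal(T3) -> count=0 queue=[T2] holders={T4,T5}
Step 8: signal(T4) -> count=0 queue=[] holders={T2,T5}
Step 9: wait(T3) -> count=0 queue=[T3] holders={T2,T5}
Step 10: signal(T5) -> count=0 queue=[] holders={T2,T3}
Step 11: signal(T3) -> count=1 queue=[] holders={T2}
Final holders: {T2} -> 1 thread(s)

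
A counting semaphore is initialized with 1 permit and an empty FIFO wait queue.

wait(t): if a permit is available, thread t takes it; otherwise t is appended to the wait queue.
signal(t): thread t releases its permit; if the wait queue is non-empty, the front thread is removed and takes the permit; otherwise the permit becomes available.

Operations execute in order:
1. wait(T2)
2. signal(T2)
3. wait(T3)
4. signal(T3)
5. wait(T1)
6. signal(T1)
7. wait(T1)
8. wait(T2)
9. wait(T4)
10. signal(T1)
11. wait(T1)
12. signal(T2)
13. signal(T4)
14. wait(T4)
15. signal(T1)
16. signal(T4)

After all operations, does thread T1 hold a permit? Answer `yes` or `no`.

Step 1: wait(T2) -> count=0 queue=[] holders={T2}
Step 2: signal(T2) -> count=1 queue=[] holders={none}
Step 3: wait(T3) -> count=0 queue=[] holders={T3}
Step 4: signal(T3) -> count=1 queue=[] holders={none}
Step 5: wait(T1) -> count=0 queue=[] holders={T1}
Step 6: signal(T1) -> count=1 queue=[] holders={none}
Step 7: wait(T1) -> count=0 queue=[] holders={T1}
Step 8: wait(T2) -> count=0 queue=[T2] holders={T1}
Step 9: wait(T4) -> count=0 queue=[T2,T4] holders={T1}
Step 10: signal(T1) -> count=0 queue=[T4] holders={T2}
Step 11: wait(T1) -> count=0 queue=[T4,T1] holders={T2}
Step 12: signal(T2) -> count=0 queue=[T1] holders={T4}
Step 13: signal(T4) -> count=0 queue=[] holders={T1}
Step 14: wait(T4) -> count=0 queue=[T4] holders={T1}
Step 15: signal(T1) -> count=0 queue=[] holders={T4}
Step 16: signal(T4) -> count=1 queue=[] holders={none}
Final holders: {none} -> T1 not in holders

Answer: no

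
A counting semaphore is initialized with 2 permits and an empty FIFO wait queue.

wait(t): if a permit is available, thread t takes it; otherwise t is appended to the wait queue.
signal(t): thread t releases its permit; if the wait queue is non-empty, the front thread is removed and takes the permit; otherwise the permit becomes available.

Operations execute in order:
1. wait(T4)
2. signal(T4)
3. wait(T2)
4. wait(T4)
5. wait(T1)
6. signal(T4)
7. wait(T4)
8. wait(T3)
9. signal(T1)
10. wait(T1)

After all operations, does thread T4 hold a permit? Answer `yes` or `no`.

Step 1: wait(T4) -> count=1 queue=[] holders={T4}
Step 2: signal(T4) -> count=2 queue=[] holders={none}
Step 3: wait(T2) -> count=1 queue=[] holders={T2}
Step 4: wait(T4) -> count=0 queue=[] holders={T2,T4}
Step 5: wait(T1) -> count=0 queue=[T1] holders={T2,T4}
Step 6: signal(T4) -> count=0 queue=[] holders={T1,T2}
Step 7: wait(T4) -> count=0 queue=[T4] holders={T1,T2}
Step 8: wait(T3) -> count=0 queue=[T4,T3] holders={T1,T2}
Step 9: signal(T1) -> count=0 queue=[T3] holders={T2,T4}
Step 10: wait(T1) -> count=0 queue=[T3,T1] holders={T2,T4}
Final holders: {T2,T4} -> T4 in holders

Answer: yes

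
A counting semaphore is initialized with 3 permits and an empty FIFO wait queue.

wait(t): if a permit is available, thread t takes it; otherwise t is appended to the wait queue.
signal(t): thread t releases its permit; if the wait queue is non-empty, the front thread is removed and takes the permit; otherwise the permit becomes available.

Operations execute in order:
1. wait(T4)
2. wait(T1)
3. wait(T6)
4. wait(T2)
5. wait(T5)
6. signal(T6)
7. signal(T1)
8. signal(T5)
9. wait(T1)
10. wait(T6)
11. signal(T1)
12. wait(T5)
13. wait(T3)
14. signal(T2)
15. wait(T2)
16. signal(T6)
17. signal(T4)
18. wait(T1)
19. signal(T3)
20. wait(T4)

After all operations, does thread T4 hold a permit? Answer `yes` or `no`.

Step 1: wait(T4) -> count=2 queue=[] holders={T4}
Step 2: wait(T1) -> count=1 queue=[] holders={T1,T4}
Step 3: wait(T6) -> count=0 queue=[] holders={T1,T4,T6}
Step 4: wait(T2) -> count=0 queue=[T2] holders={T1,T4,T6}
Step 5: wait(T5) -> count=0 queue=[T2,T5] holders={T1,T4,T6}
Step 6: signal(T6) -> count=0 queue=[T5] holders={T1,T2,T4}
Step 7: signal(T1) -> count=0 queue=[] holders={T2,T4,T5}
Step 8: signal(T5) -> count=1 queue=[] holders={T2,T4}
Step 9: wait(T1) -> count=0 queue=[] holders={T1,T2,T4}
Step 10: wait(T6) -> count=0 queue=[T6] holders={T1,T2,T4}
Step 11: signal(T1) -> count=0 queue=[] holders={T2,T4,T6}
Step 12: wait(T5) -> count=0 queue=[T5] holders={T2,T4,T6}
Step 13: wait(T3) -> count=0 queue=[T5,T3] holders={T2,T4,T6}
Step 14: signal(T2) -> count=0 queue=[T3] holders={T4,T5,T6}
Step 15: wait(T2) -> count=0 queue=[T3,T2] holders={T4,T5,T6}
Step 16: signal(T6) -> count=0 queue=[T2] holders={T3,T4,T5}
Step 17: signal(T4) -> count=0 queue=[] holders={T2,T3,T5}
Step 18: wait(T1) -> count=0 queue=[T1] holders={T2,T3,T5}
Step 19: signal(T3) -> count=0 queue=[] holders={T1,T2,T5}
Step 20: wait(T4) -> count=0 queue=[T4] holders={T1,T2,T5}
Final holders: {T1,T2,T5} -> T4 not in holders

Answer: no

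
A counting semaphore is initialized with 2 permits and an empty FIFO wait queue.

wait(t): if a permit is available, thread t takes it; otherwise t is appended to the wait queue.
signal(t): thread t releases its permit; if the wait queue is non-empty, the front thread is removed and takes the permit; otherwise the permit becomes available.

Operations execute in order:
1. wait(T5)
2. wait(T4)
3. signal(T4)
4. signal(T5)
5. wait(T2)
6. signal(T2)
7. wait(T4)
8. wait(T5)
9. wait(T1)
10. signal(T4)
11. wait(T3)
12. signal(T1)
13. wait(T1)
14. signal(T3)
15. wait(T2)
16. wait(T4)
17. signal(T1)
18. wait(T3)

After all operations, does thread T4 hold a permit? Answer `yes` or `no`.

Step 1: wait(T5) -> count=1 queue=[] holders={T5}
Step 2: wait(T4) -> count=0 queue=[] holders={T4,T5}
Step 3: signal(T4) -> count=1 queue=[] holders={T5}
Step 4: signal(T5) -> count=2 queue=[] holders={none}
Step 5: wait(T2) -> count=1 queue=[] holders={T2}
Step 6: signal(T2) -> count=2 queue=[] holders={none}
Step 7: wait(T4) -> count=1 queue=[] holders={T4}
Step 8: wait(T5) -> count=0 queue=[] holders={T4,T5}
Step 9: wait(T1) -> count=0 queue=[T1] holders={T4,T5}
Step 10: signal(T4) -> count=0 queue=[] holders={T1,T5}
Step 11: wait(T3) -> count=0 queue=[T3] holders={T1,T5}
Step 12: signal(T1) -> count=0 queue=[] holders={T3,T5}
Step 13: wait(T1) -> count=0 queue=[T1] holders={T3,T5}
Step 14: signal(T3) -> count=0 queue=[] holders={T1,T5}
Step 15: wait(T2) -> count=0 queue=[T2] holders={T1,T5}
Step 16: wait(T4) -> count=0 queue=[T2,T4] holders={T1,T5}
Step 17: signal(T1) -> count=0 queue=[T4] holders={T2,T5}
Step 18: wait(T3) -> count=0 queue=[T4,T3] holders={T2,T5}
Final holders: {T2,T5} -> T4 not in holders

Answer: no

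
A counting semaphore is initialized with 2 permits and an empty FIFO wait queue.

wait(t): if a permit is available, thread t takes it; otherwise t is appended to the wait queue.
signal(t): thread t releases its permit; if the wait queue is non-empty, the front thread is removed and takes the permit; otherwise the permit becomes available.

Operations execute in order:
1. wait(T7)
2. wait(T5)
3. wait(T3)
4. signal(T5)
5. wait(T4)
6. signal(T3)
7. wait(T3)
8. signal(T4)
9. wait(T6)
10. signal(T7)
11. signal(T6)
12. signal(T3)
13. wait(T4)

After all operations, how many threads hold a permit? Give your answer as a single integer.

Answer: 1

Derivation:
Step 1: wait(T7) -> count=1 queue=[] holders={T7}
Step 2: wait(T5) -> count=0 queue=[] holders={T5,T7}
Step 3: wait(T3) -> count=0 queue=[T3] holders={T5,T7}
Step 4: signal(T5) -> count=0 queue=[] holders={T3,T7}
Step 5: wait(T4) -> count=0 queue=[T4] holders={T3,T7}
Step 6: signal(T3) -> count=0 queue=[] holders={T4,T7}
Step 7: wait(T3) -> count=0 queue=[T3] holders={T4,T7}
Step 8: signal(T4) -> count=0 queue=[] holders={T3,T7}
Step 9: wait(T6) -> count=0 queue=[T6] holders={T3,T7}
Step 10: signal(T7) -> count=0 queue=[] holders={T3,T6}
Step 11: signal(T6) -> count=1 queue=[] holders={T3}
Step 12: signal(T3) -> count=2 queue=[] holders={none}
Step 13: wait(T4) -> count=1 queue=[] holders={T4}
Final holders: {T4} -> 1 thread(s)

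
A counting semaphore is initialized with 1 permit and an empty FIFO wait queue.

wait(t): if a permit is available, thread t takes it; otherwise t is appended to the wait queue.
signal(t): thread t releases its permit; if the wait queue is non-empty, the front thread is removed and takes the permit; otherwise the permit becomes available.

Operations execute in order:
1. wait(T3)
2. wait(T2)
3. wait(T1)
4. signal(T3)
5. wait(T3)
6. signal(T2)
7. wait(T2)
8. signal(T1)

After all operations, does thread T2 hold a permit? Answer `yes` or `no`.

Answer: no

Derivation:
Step 1: wait(T3) -> count=0 queue=[] holders={T3}
Step 2: wait(T2) -> count=0 queue=[T2] holders={T3}
Step 3: wait(T1) -> count=0 queue=[T2,T1] holders={T3}
Step 4: signal(T3) -> count=0 queue=[T1] holders={T2}
Step 5: wait(T3) -> count=0 queue=[T1,T3] holders={T2}
Step 6: signal(T2) -> count=0 queue=[T3] holders={T1}
Step 7: wait(T2) -> count=0 queue=[T3,T2] holders={T1}
Step 8: signal(T1) -> count=0 queue=[T2] holders={T3}
Final holders: {T3} -> T2 not in holders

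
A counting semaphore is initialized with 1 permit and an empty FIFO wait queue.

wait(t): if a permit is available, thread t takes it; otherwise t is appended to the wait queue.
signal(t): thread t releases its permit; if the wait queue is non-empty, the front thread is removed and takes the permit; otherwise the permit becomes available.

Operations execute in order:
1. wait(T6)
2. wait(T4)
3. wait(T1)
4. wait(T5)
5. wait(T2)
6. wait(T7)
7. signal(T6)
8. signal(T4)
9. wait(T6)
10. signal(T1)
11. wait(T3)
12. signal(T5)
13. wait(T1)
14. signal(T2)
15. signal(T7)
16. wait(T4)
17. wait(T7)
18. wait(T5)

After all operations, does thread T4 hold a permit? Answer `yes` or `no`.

Answer: no

Derivation:
Step 1: wait(T6) -> count=0 queue=[] holders={T6}
Step 2: wait(T4) -> count=0 queue=[T4] holders={T6}
Step 3: wait(T1) -> count=0 queue=[T4,T1] holders={T6}
Step 4: wait(T5) -> count=0 queue=[T4,T1,T5] holders={T6}
Step 5: wait(T2) -> count=0 queue=[T4,T1,T5,T2] holders={T6}
Step 6: wait(T7) -> count=0 queue=[T4,T1,T5,T2,T7] holders={T6}
Step 7: signal(T6) -> count=0 queue=[T1,T5,T2,T7] holders={T4}
Step 8: signal(T4) -> count=0 queue=[T5,T2,T7] holders={T1}
Step 9: wait(T6) -> count=0 queue=[T5,T2,T7,T6] holders={T1}
Step 10: signal(T1) -> count=0 queue=[T2,T7,T6] holders={T5}
Step 11: wait(T3) -> count=0 queue=[T2,T7,T6,T3] holders={T5}
Step 12: signal(T5) -> count=0 queue=[T7,T6,T3] holders={T2}
Step 13: wait(T1) -> count=0 queue=[T7,T6,T3,T1] holders={T2}
Step 14: signal(T2) -> count=0 queue=[T6,T3,T1] holders={T7}
Step 15: signal(T7) -> count=0 queue=[T3,T1] holders={T6}
Step 16: wait(T4) -> count=0 queue=[T3,T1,T4] holders={T6}
Step 17: wait(T7) -> count=0 queue=[T3,T1,T4,T7] holders={T6}
Step 18: wait(T5) -> count=0 queue=[T3,T1,T4,T7,T5] holders={T6}
Final holders: {T6} -> T4 not in holders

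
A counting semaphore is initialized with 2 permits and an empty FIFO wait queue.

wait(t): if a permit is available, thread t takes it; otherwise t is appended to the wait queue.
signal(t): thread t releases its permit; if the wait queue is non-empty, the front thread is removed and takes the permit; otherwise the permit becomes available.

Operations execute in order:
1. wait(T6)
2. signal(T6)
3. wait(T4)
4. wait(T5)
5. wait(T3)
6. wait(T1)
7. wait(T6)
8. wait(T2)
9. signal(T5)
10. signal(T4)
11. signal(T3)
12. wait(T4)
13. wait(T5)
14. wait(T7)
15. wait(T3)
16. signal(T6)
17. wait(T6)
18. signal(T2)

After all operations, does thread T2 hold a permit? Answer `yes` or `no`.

Answer: no

Derivation:
Step 1: wait(T6) -> count=1 queue=[] holders={T6}
Step 2: signal(T6) -> count=2 queue=[] holders={none}
Step 3: wait(T4) -> count=1 queue=[] holders={T4}
Step 4: wait(T5) -> count=0 queue=[] holders={T4,T5}
Step 5: wait(T3) -> count=0 queue=[T3] holders={T4,T5}
Step 6: wait(T1) -> count=0 queue=[T3,T1] holders={T4,T5}
Step 7: wait(T6) -> count=0 queue=[T3,T1,T6] holders={T4,T5}
Step 8: wait(T2) -> count=0 queue=[T3,T1,T6,T2] holders={T4,T5}
Step 9: signal(T5) -> count=0 queue=[T1,T6,T2] holders={T3,T4}
Step 10: signal(T4) -> count=0 queue=[T6,T2] holders={T1,T3}
Step 11: signal(T3) -> count=0 queue=[T2] holders={T1,T6}
Step 12: wait(T4) -> count=0 queue=[T2,T4] holders={T1,T6}
Step 13: wait(T5) -> count=0 queue=[T2,T4,T5] holders={T1,T6}
Step 14: wait(T7) -> count=0 queue=[T2,T4,T5,T7] holders={T1,T6}
Step 15: wait(T3) -> count=0 queue=[T2,T4,T5,T7,T3] holders={T1,T6}
Step 16: signal(T6) -> count=0 queue=[T4,T5,T7,T3] holders={T1,T2}
Step 17: wait(T6) -> count=0 queue=[T4,T5,T7,T3,T6] holders={T1,T2}
Step 18: signal(T2) -> count=0 queue=[T5,T7,T3,T6] holders={T1,T4}
Final holders: {T1,T4} -> T2 not in holders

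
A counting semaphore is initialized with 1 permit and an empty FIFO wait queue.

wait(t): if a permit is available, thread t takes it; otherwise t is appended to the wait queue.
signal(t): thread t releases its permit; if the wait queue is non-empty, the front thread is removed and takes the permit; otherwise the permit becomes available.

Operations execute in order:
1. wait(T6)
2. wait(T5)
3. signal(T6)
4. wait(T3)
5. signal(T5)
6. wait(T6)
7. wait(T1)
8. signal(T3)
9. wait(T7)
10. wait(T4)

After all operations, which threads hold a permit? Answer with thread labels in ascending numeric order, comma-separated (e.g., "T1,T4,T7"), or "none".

Answer: T6

Derivation:
Step 1: wait(T6) -> count=0 queue=[] holders={T6}
Step 2: wait(T5) -> count=0 queue=[T5] holders={T6}
Step 3: signal(T6) -> count=0 queue=[] holders={T5}
Step 4: wait(T3) -> count=0 queue=[T3] holders={T5}
Step 5: signal(T5) -> count=0 queue=[] holders={T3}
Step 6: wait(T6) -> count=0 queue=[T6] holders={T3}
Step 7: wait(T1) -> count=0 queue=[T6,T1] holders={T3}
Step 8: signal(T3) -> count=0 queue=[T1] holders={T6}
Step 9: wait(T7) -> count=0 queue=[T1,T7] holders={T6}
Step 10: wait(T4) -> count=0 queue=[T1,T7,T4] holders={T6}
Final holders: T6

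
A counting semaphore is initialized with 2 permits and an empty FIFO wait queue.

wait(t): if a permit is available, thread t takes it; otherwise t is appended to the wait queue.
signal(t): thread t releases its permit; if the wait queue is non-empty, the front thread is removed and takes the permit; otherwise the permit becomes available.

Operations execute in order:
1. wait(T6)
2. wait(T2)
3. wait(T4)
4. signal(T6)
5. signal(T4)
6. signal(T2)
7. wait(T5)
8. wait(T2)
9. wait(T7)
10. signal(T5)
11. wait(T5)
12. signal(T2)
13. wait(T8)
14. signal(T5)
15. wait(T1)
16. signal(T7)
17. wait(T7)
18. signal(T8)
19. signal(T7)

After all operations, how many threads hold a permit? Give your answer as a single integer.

Answer: 1

Derivation:
Step 1: wait(T6) -> count=1 queue=[] holders={T6}
Step 2: wait(T2) -> count=0 queue=[] holders={T2,T6}
Step 3: wait(T4) -> count=0 queue=[T4] holders={T2,T6}
Step 4: signal(T6) -> count=0 queue=[] holders={T2,T4}
Step 5: signal(T4) -> count=1 queue=[] holders={T2}
Step 6: signal(T2) -> count=2 queue=[] holders={none}
Step 7: wait(T5) -> count=1 queue=[] holders={T5}
Step 8: wait(T2) -> count=0 queue=[] holders={T2,T5}
Step 9: wait(T7) -> count=0 queue=[T7] holders={T2,T5}
Step 10: signal(T5) -> count=0 queue=[] holders={T2,T7}
Step 11: wait(T5) -> count=0 queue=[T5] holders={T2,T7}
Step 12: signal(T2) -> count=0 queue=[] holders={T5,T7}
Step 13: wait(T8) -> count=0 queue=[T8] holders={T5,T7}
Step 14: signal(T5) -> count=0 queue=[] holders={T7,T8}
Step 15: wait(T1) -> count=0 queue=[T1] holders={T7,T8}
Step 16: signal(T7) -> count=0 queue=[] holders={T1,T8}
Step 17: wait(T7) -> count=0 queue=[T7] holders={T1,T8}
Step 18: signal(T8) -> count=0 queue=[] holders={T1,T7}
Step 19: signal(T7) -> count=1 queue=[] holders={T1}
Final holders: {T1} -> 1 thread(s)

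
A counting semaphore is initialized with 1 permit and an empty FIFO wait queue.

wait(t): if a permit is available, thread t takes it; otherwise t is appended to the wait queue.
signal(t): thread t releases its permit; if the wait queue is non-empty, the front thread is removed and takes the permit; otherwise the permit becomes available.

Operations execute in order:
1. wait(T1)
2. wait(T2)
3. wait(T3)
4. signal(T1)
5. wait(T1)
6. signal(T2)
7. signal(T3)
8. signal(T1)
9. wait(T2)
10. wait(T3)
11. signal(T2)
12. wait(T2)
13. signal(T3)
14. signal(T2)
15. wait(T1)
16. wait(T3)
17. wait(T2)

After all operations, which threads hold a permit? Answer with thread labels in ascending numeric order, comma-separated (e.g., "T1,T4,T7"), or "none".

Answer: T1

Derivation:
Step 1: wait(T1) -> count=0 queue=[] holders={T1}
Step 2: wait(T2) -> count=0 queue=[T2] holders={T1}
Step 3: wait(T3) -> count=0 queue=[T2,T3] holders={T1}
Step 4: signal(T1) -> count=0 queue=[T3] holders={T2}
Step 5: wait(T1) -> count=0 queue=[T3,T1] holders={T2}
Step 6: signal(T2) -> count=0 queue=[T1] holders={T3}
Step 7: signal(T3) -> count=0 queue=[] holders={T1}
Step 8: signal(T1) -> count=1 queue=[] holders={none}
Step 9: wait(T2) -> count=0 queue=[] holders={T2}
Step 10: wait(T3) -> count=0 queue=[T3] holders={T2}
Step 11: signal(T2) -> count=0 queue=[] holders={T3}
Step 12: wait(T2) -> count=0 queue=[T2] holders={T3}
Step 13: signal(T3) -> count=0 queue=[] holders={T2}
Step 14: signal(T2) -> count=1 queue=[] holders={none}
Step 15: wait(T1) -> count=0 queue=[] holders={T1}
Step 16: wait(T3) -> count=0 queue=[T3] holders={T1}
Step 17: wait(T2) -> count=0 queue=[T3,T2] holders={T1}
Final holders: T1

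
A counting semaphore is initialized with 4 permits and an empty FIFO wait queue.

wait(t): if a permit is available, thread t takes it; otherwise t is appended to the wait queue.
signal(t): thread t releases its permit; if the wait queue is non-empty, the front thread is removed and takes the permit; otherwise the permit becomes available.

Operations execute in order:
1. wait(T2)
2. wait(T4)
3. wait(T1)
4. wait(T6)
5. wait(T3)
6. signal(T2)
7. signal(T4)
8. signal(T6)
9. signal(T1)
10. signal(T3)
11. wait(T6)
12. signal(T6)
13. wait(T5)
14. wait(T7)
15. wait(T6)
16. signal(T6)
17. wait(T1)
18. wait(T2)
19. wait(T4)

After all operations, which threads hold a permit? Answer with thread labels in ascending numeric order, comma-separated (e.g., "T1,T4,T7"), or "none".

Step 1: wait(T2) -> count=3 queue=[] holders={T2}
Step 2: wait(T4) -> count=2 queue=[] holders={T2,T4}
Step 3: wait(T1) -> count=1 queue=[] holders={T1,T2,T4}
Step 4: wait(T6) -> count=0 queue=[] holders={T1,T2,T4,T6}
Step 5: wait(T3) -> count=0 queue=[T3] holders={T1,T2,T4,T6}
Step 6: signal(T2) -> count=0 queue=[] holders={T1,T3,T4,T6}
Step 7: signal(T4) -> count=1 queue=[] holders={T1,T3,T6}
Step 8: signal(T6) -> count=2 queue=[] holders={T1,T3}
Step 9: signal(T1) -> count=3 queue=[] holders={T3}
Step 10: signal(T3) -> count=4 queue=[] holders={none}
Step 11: wait(T6) -> count=3 queue=[] holders={T6}
Step 12: signal(T6) -> count=4 queue=[] holders={none}
Step 13: wait(T5) -> count=3 queue=[] holders={T5}
Step 14: wait(T7) -> count=2 queue=[] holders={T5,T7}
Step 15: wait(T6) -> count=1 queue=[] holders={T5,T6,T7}
Step 16: signal(T6) -> count=2 queue=[] holders={T5,T7}
Step 17: wait(T1) -> count=1 queue=[] holders={T1,T5,T7}
Step 18: wait(T2) -> count=0 queue=[] holders={T1,T2,T5,T7}
Step 19: wait(T4) -> count=0 queue=[T4] holders={T1,T2,T5,T7}
Final holders: T1,T2,T5,T7

Answer: T1,T2,T5,T7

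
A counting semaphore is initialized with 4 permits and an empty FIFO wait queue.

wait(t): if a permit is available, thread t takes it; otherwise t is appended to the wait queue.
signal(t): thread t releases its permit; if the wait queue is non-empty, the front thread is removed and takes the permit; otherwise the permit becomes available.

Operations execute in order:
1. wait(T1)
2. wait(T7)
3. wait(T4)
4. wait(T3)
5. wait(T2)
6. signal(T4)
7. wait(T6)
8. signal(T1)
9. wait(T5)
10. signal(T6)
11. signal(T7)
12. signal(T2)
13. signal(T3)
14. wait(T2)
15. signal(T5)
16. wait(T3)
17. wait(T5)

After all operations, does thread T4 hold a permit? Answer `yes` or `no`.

Step 1: wait(T1) -> count=3 queue=[] holders={T1}
Step 2: wait(T7) -> count=2 queue=[] holders={T1,T7}
Step 3: wait(T4) -> count=1 queue=[] holders={T1,T4,T7}
Step 4: wait(T3) -> count=0 queue=[] holders={T1,T3,T4,T7}
Step 5: wait(T2) -> count=0 queue=[T2] holders={T1,T3,T4,T7}
Step 6: signal(T4) -> count=0 queue=[] holders={T1,T2,T3,T7}
Step 7: wait(T6) -> count=0 queue=[T6] holders={T1,T2,T3,T7}
Step 8: signal(T1) -> count=0 queue=[] holders={T2,T3,T6,T7}
Step 9: wait(T5) -> count=0 queue=[T5] holders={T2,T3,T6,T7}
Step 10: signal(T6) -> count=0 queue=[] holders={T2,T3,T5,T7}
Step 11: signal(T7) -> count=1 queue=[] holders={T2,T3,T5}
Step 12: signal(T2) -> count=2 queue=[] holders={T3,T5}
Step 13: signal(T3) -> count=3 queue=[] holders={T5}
Step 14: wait(T2) -> count=2 queue=[] holders={T2,T5}
Step 15: signal(T5) -> count=3 queue=[] holders={T2}
Step 16: wait(T3) -> count=2 queue=[] holders={T2,T3}
Step 17: wait(T5) -> count=1 queue=[] holders={T2,T3,T5}
Final holders: {T2,T3,T5} -> T4 not in holders

Answer: no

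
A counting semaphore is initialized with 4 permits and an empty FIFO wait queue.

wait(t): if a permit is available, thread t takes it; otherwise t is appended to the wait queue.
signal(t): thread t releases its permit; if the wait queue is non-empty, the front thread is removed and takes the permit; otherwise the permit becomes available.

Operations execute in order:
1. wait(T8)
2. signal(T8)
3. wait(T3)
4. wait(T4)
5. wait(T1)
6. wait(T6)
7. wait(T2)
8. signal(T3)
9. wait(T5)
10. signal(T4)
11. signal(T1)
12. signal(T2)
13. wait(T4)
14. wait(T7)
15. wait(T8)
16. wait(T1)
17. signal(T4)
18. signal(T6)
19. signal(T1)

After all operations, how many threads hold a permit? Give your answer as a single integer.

Answer: 3

Derivation:
Step 1: wait(T8) -> count=3 queue=[] holders={T8}
Step 2: signal(T8) -> count=4 queue=[] holders={none}
Step 3: wait(T3) -> count=3 queue=[] holders={T3}
Step 4: wait(T4) -> count=2 queue=[] holders={T3,T4}
Step 5: wait(T1) -> count=1 queue=[] holders={T1,T3,T4}
Step 6: wait(T6) -> count=0 queue=[] holders={T1,T3,T4,T6}
Step 7: wait(T2) -> count=0 queue=[T2] holders={T1,T3,T4,T6}
Step 8: signal(T3) -> count=0 queue=[] holders={T1,T2,T4,T6}
Step 9: wait(T5) -> count=0 queue=[T5] holders={T1,T2,T4,T6}
Step 10: signal(T4) -> count=0 queue=[] holders={T1,T2,T5,T6}
Step 11: signal(T1) -> count=1 queue=[] holders={T2,T5,T6}
Step 12: signal(T2) -> count=2 queue=[] holders={T5,T6}
Step 13: wait(T4) -> count=1 queue=[] holders={T4,T5,T6}
Step 14: wait(T7) -> count=0 queue=[] holders={T4,T5,T6,T7}
Step 15: wait(T8) -> count=0 queue=[T8] holders={T4,T5,T6,T7}
Step 16: wait(T1) -> count=0 queue=[T8,T1] holders={T4,T5,T6,T7}
Step 17: signal(T4) -> count=0 queue=[T1] holders={T5,T6,T7,T8}
Step 18: signal(T6) -> count=0 queue=[] holders={T1,T5,T7,T8}
Step 19: signal(T1) -> count=1 queue=[] holders={T5,T7,T8}
Final holders: {T5,T7,T8} -> 3 thread(s)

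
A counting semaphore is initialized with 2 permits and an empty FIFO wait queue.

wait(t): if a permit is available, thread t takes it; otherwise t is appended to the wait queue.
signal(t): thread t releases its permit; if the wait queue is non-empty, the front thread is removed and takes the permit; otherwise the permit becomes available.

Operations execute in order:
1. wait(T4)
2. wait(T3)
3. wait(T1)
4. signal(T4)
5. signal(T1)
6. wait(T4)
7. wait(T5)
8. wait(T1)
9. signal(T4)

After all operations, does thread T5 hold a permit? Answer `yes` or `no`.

Answer: yes

Derivation:
Step 1: wait(T4) -> count=1 queue=[] holders={T4}
Step 2: wait(T3) -> count=0 queue=[] holders={T3,T4}
Step 3: wait(T1) -> count=0 queue=[T1] holders={T3,T4}
Step 4: signal(T4) -> count=0 queue=[] holders={T1,T3}
Step 5: signal(T1) -> count=1 queue=[] holders={T3}
Step 6: wait(T4) -> count=0 queue=[] holders={T3,T4}
Step 7: wait(T5) -> count=0 queue=[T5] holders={T3,T4}
Step 8: wait(T1) -> count=0 queue=[T5,T1] holders={T3,T4}
Step 9: signal(T4) -> count=0 queue=[T1] holders={T3,T5}
Final holders: {T3,T5} -> T5 in holders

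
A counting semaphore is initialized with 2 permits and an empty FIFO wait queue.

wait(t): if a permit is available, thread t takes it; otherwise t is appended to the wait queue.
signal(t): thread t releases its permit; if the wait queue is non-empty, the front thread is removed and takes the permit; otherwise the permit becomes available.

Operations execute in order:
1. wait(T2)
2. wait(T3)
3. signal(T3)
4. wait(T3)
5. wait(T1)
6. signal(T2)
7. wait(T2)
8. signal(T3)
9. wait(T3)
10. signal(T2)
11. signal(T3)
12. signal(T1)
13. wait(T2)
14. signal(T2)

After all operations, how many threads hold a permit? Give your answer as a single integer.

Answer: 0

Derivation:
Step 1: wait(T2) -> count=1 queue=[] holders={T2}
Step 2: wait(T3) -> count=0 queue=[] holders={T2,T3}
Step 3: signal(T3) -> count=1 queue=[] holders={T2}
Step 4: wait(T3) -> count=0 queue=[] holders={T2,T3}
Step 5: wait(T1) -> count=0 queue=[T1] holders={T2,T3}
Step 6: signal(T2) -> count=0 queue=[] holders={T1,T3}
Step 7: wait(T2) -> count=0 queue=[T2] holders={T1,T3}
Step 8: signal(T3) -> count=0 queue=[] holders={T1,T2}
Step 9: wait(T3) -> count=0 queue=[T3] holders={T1,T2}
Step 10: signal(T2) -> count=0 queue=[] holders={T1,T3}
Step 11: signal(T3) -> count=1 queue=[] holders={T1}
Step 12: signal(T1) -> count=2 queue=[] holders={none}
Step 13: wait(T2) -> count=1 queue=[] holders={T2}
Step 14: signal(T2) -> count=2 queue=[] holders={none}
Final holders: {none} -> 0 thread(s)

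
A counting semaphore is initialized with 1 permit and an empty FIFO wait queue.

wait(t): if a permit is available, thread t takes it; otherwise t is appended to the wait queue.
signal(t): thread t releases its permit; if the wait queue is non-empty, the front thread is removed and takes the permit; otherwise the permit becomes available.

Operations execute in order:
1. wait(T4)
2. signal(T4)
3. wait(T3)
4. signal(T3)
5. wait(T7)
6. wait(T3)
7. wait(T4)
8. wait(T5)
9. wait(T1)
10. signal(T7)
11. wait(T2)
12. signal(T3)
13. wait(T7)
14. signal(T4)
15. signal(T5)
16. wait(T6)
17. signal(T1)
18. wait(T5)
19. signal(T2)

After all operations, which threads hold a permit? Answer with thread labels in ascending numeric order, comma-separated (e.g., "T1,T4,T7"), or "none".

Step 1: wait(T4) -> count=0 queue=[] holders={T4}
Step 2: signal(T4) -> count=1 queue=[] holders={none}
Step 3: wait(T3) -> count=0 queue=[] holders={T3}
Step 4: signal(T3) -> count=1 queue=[] holders={none}
Step 5: wait(T7) -> count=0 queue=[] holders={T7}
Step 6: wait(T3) -> count=0 queue=[T3] holders={T7}
Step 7: wait(T4) -> count=0 queue=[T3,T4] holders={T7}
Step 8: wait(T5) -> count=0 queue=[T3,T4,T5] holders={T7}
Step 9: wait(T1) -> count=0 queue=[T3,T4,T5,T1] holders={T7}
Step 10: signal(T7) -> count=0 queue=[T4,T5,T1] holders={T3}
Step 11: wait(T2) -> count=0 queue=[T4,T5,T1,T2] holders={T3}
Step 12: signal(T3) -> count=0 queue=[T5,T1,T2] holders={T4}
Step 13: wait(T7) -> count=0 queue=[T5,T1,T2,T7] holders={T4}
Step 14: signal(T4) -> count=0 queue=[T1,T2,T7] holders={T5}
Step 15: signal(T5) -> count=0 queue=[T2,T7] holders={T1}
Step 16: wait(T6) -> count=0 queue=[T2,T7,T6] holders={T1}
Step 17: signal(T1) -> count=0 queue=[T7,T6] holders={T2}
Step 18: wait(T5) -> count=0 queue=[T7,T6,T5] holders={T2}
Step 19: signal(T2) -> count=0 queue=[T6,T5] holders={T7}
Final holders: T7

Answer: T7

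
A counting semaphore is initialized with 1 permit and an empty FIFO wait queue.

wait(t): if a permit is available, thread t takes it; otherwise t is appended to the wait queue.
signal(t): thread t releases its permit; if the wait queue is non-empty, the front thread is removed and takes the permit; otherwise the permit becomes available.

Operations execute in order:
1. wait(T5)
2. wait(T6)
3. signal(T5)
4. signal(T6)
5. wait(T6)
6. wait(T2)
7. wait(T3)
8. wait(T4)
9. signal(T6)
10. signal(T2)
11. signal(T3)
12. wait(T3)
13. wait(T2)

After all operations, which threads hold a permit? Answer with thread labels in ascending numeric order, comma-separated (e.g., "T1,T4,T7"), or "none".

Step 1: wait(T5) -> count=0 queue=[] holders={T5}
Step 2: wait(T6) -> count=0 queue=[T6] holders={T5}
Step 3: signal(T5) -> count=0 queue=[] holders={T6}
Step 4: signal(T6) -> count=1 queue=[] holders={none}
Step 5: wait(T6) -> count=0 queue=[] holders={T6}
Step 6: wait(T2) -> count=0 queue=[T2] holders={T6}
Step 7: wait(T3) -> count=0 queue=[T2,T3] holders={T6}
Step 8: wait(T4) -> count=0 queue=[T2,T3,T4] holders={T6}
Step 9: signal(T6) -> count=0 queue=[T3,T4] holders={T2}
Step 10: signal(T2) -> count=0 queue=[T4] holders={T3}
Step 11: signal(T3) -> count=0 queue=[] holders={T4}
Step 12: wait(T3) -> count=0 queue=[T3] holders={T4}
Step 13: wait(T2) -> count=0 queue=[T3,T2] holders={T4}
Final holders: T4

Answer: T4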